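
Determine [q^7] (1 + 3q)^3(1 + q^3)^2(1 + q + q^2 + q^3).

136

(1 + 3q)^3 has coefficients 1,9,27,27 for degrees 0…3.
(1 + q^3)^2 has coefficients 1,0,0,2,0,0,1,0 for degrees 0…7.
Finally multiplying by (1 + q + q^2 + q^3), the product of all factors after the first has coefficients 1,1,1,3,2,2,3,1 for degrees 0…7.
[q^7] = 1·1 + 9·3 + 27·2 + 27·2 = 136.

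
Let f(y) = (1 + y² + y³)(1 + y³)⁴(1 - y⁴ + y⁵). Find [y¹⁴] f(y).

(1 + y² + y³) has coefficients 1,0,1,1 for degrees 0…3.
(1 + y³)⁴ has coefficients 1,0,0,4,0,0,6,0,0,4,0,0,1,0,0 for degrees 0…14.
Finally multiplying by (1 - y⁴ + y⁵), the product of all factors after the first has coefficients 1,0,0,4,-1,1,6,-4,4,4,-6,6,1,-4,4 for degrees 0…14.
[y¹⁴] = 1·4 + 1·1 + 1·6 = 11.

11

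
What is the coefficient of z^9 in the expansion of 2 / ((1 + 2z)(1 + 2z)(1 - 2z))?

-5120

The denominator gives the recurrence a_n = −2a_(n−1) + 4a_(n−2) + 8a_(n−3) for n ≥ 3; the numerator fixes a_0 = 2, a_1 = -4, a_2 = 16.
Iterating: 2, -4, 16, -32, 96, -192, 512, -1024, 2560, -5120, so a_9 = -5120.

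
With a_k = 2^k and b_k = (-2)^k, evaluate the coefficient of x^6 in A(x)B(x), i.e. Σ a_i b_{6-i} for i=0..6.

Write out a_i and b_{6-i} for i = 0,…,6 and sum the products.
Σ = 1·64 + 2·(-32) + 4·16 + 8·(-8) + 16·4 + 32·(-2) + 64·1 = 64.

64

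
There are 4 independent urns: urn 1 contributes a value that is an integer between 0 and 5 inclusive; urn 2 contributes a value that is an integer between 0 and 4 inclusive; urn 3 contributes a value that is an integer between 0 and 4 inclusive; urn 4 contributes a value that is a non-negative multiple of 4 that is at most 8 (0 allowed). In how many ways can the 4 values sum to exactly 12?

37

The generating function for the choices is (1 + x + x^2 + x^3 + x^4 + x^5)·(1 + x + x^2 + x^3 + x^4)·(1 + x + x^2 + x^3 + x^4)·(1 + x^4 + x^8); the count is [x^12].
(1 + x + x^2 + x^3 + x^4 + x^5) has coefficients 1,1,1,1,1,1 for degrees 0…5.
(1 + x + x^2 + x^3 + x^4) has coefficients 1,1,1,1,1,0,0,0,0,0,0,0,0 for degrees 0…12.
Multiplying by (1 + x + x^2 + x^3 + x^4) gives running coefficients 1,2,3,4,5,4,3,2,1,0,0,0,0 for degrees 0…12.
Finally multiplying by (1 + x^4 + x^8), the product of all factors after the first has coefficients 1,2,3,4,6,6,6,6,7,6,6,6,6 for degrees 0…12.
[x^12] = 1·6 + 1·6 + 1·6 + 1·6 + 1·7 + 1·6 = 37.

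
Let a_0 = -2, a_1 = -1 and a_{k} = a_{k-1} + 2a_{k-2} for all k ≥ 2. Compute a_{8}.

-257

The ordinary generating function has denominator 1 - x - 2x^2.
Iterating the recurrence: a_0,…,a_{8} = -2, -1, -5, -7, -17, -31, -65, -127, -257.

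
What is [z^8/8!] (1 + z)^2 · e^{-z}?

41

The EGF product rule gives c_8 = Σ_{k_1+k_2=8} C(8; k_1,k_2) · ∏ g_i(k_i), where (1+z)^2 gives the falling factorial (2)_k; e^{-z} gives (-1)^k.
g_1(k) for k = 0…8: 1, 2, 2, 0, 0, 0, 0, 0, 0.
g_2(k) for k = 0…8: 1, -1, 1, -1, 1, -1, 1, -1, 1.
c_8 = Σ_k C(8,k)·g_1(k)·g_2(8−k) = 1·1·1 + 8·2·(-1) + 28·2·1 = 1 − 16 + 56 = 41.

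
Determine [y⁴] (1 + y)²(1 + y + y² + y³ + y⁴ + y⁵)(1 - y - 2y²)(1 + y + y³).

-12

(1 + y)² has coefficients 1,2,1 for degrees 0…2.
(1 + y + y² + y³ + y⁴ + y⁵) has coefficients 1,1,1,1,1 for degrees 0…4.
Multiplying by (1 - y - 2y²) gives running coefficients 1,0,-2,-2,-2 for degrees 0…4.
Finally multiplying by (1 + y + y³), the product of all factors after the first has coefficients 1,1,-2,-3,-4 for degrees 0…4.
[y⁴] = 1·(-4) + 2·(-3) + 1·(-2) = -12.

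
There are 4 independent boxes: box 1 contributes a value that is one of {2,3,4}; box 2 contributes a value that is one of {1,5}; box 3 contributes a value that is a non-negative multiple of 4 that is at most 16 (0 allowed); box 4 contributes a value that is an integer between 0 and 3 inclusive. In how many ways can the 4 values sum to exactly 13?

The generating function for the choices is (x^2 + x^3 + x^4)·(x + x^5)·(1 + x^4 + x^8 + x^12 + x^16)·(1 + x + x^2 + x^3); the count is [x^13].
(x^2 + x^3 + x^4) has coefficients 0,0,1,1,1 for degrees 0…4.
(x + x^5) has coefficients 0,1,0,0,0,1,0,0,0,0,0,0,0,0 for degrees 0…13.
Multiplying by (1 + x^4 + x^8 + x^12 + x^16) gives running coefficients 0,1,0,0,0,2,0,0,0,2,0,0,0,2 for degrees 0…13.
Finally multiplying by (1 + x + x^2 + x^3), the product of all factors after the first has coefficients 0,1,1,1,1,2,2,2,2,2,2,2,2,2 for degrees 0…13.
[x^13] = 1·2 + 1·2 + 1·2 = 6.

6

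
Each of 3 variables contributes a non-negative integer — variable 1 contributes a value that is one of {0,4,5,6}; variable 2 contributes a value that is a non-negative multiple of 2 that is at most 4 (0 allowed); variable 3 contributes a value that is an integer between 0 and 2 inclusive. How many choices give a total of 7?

4

The generating function for the choices is (1 + t^4 + t^5 + t^6)·(1 + t^2 + t^4)·(1 + t + t^2); the count is [t^7].
(1 + t^4 + t^5 + t^6) has coefficients 1,0,0,0,1,1,1 for degrees 0…6.
(1 + t^2 + t^4) has coefficients 1,0,1,0,1,0,0,0 for degrees 0…7.
Finally multiplying by (1 + t + t^2), the product of all factors after the first has coefficients 1,1,2,1,2,1,1,0 for degrees 0…7.
[t^7] = 1·0 + 1·1 + 1·2 + 1·1 = 4.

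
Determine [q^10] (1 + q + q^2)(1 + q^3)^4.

(1 + q + q^2) has coefficients 1,1,1 for degrees 0…2.
(1 + q^3)^4 has coefficients 1,0,0,4,0,0,6,0,0,4,0 for degrees 0…10.
[q^10] = 1·0 + 1·4 + 1·0 = 4.

4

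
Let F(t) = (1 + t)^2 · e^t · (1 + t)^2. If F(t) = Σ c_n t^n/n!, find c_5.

501

The EGF product rule gives c_5 = Σ_{k_1+k_2+k_3=5} C(5; k_1,k_2,k_3) · ∏ g_i(k_i), where (1+t)^2 gives the falling factorial (2)_k; e^t gives (1)^k; (1+t)^2 gives the falling factorial (2)_k.
g_1(k) for k = 0…5: 1, 2, 2, 0, 0, 0.
g_2(k) for k = 0…5: 1, 1, 1, 1, 1, 1.
g_3(k) for k = 0…5: 1, 2, 2, 0, 0, 0.
First combine the last two factors: h(k) = Σ_j C(k,j)·g_2(j)·g_3(k−j) for k = 0…5: 1, 3, 7, 13, 21, 31.
c_5 = Σ_k C(5,k)·g_1(k)·h(5−k) = 1·1·31 + 5·2·21 + 10·2·13 = 31 + 210 + 260 = 501.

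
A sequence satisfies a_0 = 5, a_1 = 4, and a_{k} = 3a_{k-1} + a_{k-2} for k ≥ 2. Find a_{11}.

780109

The ordinary generating function has denominator 1 - 3y - y^2.
Iterating the recurrence: a_0,…,a_{11} = 5, 4, 17, 55, 182, 601, 1985, 6556, 21653, 71515, 236198, 780109.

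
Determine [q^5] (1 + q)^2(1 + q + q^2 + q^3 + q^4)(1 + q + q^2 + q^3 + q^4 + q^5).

19

(1 + q)^2 has coefficients 1,2,1 for degrees 0…2.
(1 + q + q^2 + q^3 + q^4) has coefficients 1,1,1,1,1,0 for degrees 0…5.
Finally multiplying by (1 + q + q^2 + q^3 + q^4 + q^5), the product of all factors after the first has coefficients 1,2,3,4,5,5 for degrees 0…5.
[q^5] = 1·5 + 2·5 + 1·4 = 19.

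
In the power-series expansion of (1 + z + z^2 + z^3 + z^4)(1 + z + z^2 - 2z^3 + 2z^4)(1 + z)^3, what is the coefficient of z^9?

7

(1 + z + z^2 + z^3 + z^4) has coefficients 1,1,1,1,1 for degrees 0…4.
(1 + z + z^2 - 2z^3 + 2z^4) has coefficients 1,1,1,-2,2,0,0,0,0,0 for degrees 0…9.
Finally multiplying by (1 + z)^3, the product of all factors after the first has coefficients 1,4,7,5,0,1,4,2,0,0 for degrees 0…9.
[z^9] = 1·0 + 1·0 + 1·2 + 1·4 + 1·1 = 7.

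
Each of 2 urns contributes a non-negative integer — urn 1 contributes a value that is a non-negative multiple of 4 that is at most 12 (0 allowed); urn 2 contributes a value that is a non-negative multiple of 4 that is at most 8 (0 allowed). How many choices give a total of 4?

The generating function for the choices is (1 + q⁴ + q⁸ + q¹²)·(1 + q⁴ + q⁸); the count is [q⁴].
(1 + q⁴ + q⁸ + q¹²) has coefficients 1,0,0,0,1 for degrees 0…4.
(1 + q⁴ + q⁸) has coefficients 1,0,0,0,1 for degrees 0…4.
[q⁴] = 1·1 + 1·1 = 2.

2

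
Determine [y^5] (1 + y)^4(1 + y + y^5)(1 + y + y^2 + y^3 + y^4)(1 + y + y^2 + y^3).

105

(1 + y)^4 has coefficients 1,4,6,4,1 for degrees 0…4.
(1 + y + y^5) has coefficients 1,1,0,0,0,1 for degrees 0…5.
Multiplying by (1 + y + y^2 + y^3 + y^4) gives running coefficients 1,2,2,2,2,2 for degrees 0…5.
Finally multiplying by (1 + y + y^2 + y^3), the product of all factors after the first has coefficients 1,3,5,7,8,8 for degrees 0…5.
[y^5] = 1·8 + 4·8 + 6·7 + 4·5 + 1·3 = 105.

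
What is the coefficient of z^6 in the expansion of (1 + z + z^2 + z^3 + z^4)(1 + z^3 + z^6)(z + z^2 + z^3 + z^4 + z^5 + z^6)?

8

(1 + z + z^2 + z^3 + z^4) has coefficients 1,1,1,1,1 for degrees 0…4.
(1 + z^3 + z^6) has coefficients 1,0,0,1,0,0,1 for degrees 0…6.
Finally multiplying by (z + z^2 + z^3 + z^4 + z^5 + z^6), the product of all factors after the first has coefficients 0,1,1,1,2,2,2 for degrees 0…6.
[z^6] = 1·2 + 1·2 + 1·2 + 1·1 + 1·1 = 8.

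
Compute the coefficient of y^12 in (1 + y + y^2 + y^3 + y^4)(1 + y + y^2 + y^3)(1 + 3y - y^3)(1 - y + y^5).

3

(1 + y + y^2 + y^3 + y^4) has coefficients 1,1,1,1,1 for degrees 0…4.
(1 + y + y^2 + y^3) has coefficients 1,1,1,1,0,0,0,0,0,0,0,0,0 for degrees 0…12.
Multiplying by (1 + 3y - y^3) gives running coefficients 1,4,4,3,2,-1,-1,0,0,0,0,0,0 for degrees 0…12.
Finally multiplying by (1 - y + y^5), the product of all factors after the first has coefficients 1,3,0,-1,-1,-2,4,5,3,2,-1,-1,0 for degrees 0…12.
[y^12] = 1·0 + 1·(-1) + 1·(-1) + 1·2 + 1·3 = 3.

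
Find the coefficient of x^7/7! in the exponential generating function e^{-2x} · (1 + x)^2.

-576

The EGF product rule gives c_7 = Σ_{k_1+k_2=7} C(7; k_1,k_2) · ∏ g_i(k_i), where e^{-2x} gives (-2)^k; (1+x)^2 gives the falling factorial (2)_k.
g_1(k) for k = 0…7: 1, -2, 4, -8, 16, -32, 64, -128.
g_2(k) for k = 0…7: 1, 2, 2, 0, 0, 0, 0, 0.
c_7 = Σ_k C(7,k)·g_1(k)·g_2(7−k) = 21·(-32)·2 + 7·64·2 + 1·(-128)·1 = −1344 + 896 − 128 = -576.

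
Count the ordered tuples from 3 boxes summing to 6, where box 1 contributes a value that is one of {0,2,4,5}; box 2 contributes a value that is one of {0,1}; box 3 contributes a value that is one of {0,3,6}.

The generating function for the choices is (1 + t^2 + t^4 + t^5)·(1 + t)·(1 + t^3 + t^6); the count is [t^6].
(1 + t^2 + t^4 + t^5) has coefficients 1,0,1,0,1,1 for degrees 0…5.
(1 + t) has coefficients 1,1,0,0,0,0,0 for degrees 0…6.
Finally multiplying by (1 + t^3 + t^6), the product of all factors after the first has coefficients 1,1,0,1,1,0,1 for degrees 0…6.
[t^6] = 1·1 + 1·1 + 1·0 + 1·1 = 3.

3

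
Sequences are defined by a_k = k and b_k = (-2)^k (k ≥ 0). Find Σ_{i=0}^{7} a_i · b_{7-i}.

31

Write out a_i and b_{7-i} for i = 0,…,7 and sum the products.
Σ = 0·(-128) + 1·64 + 2·(-32) + 3·16 + 4·(-8) + 5·4 + 6·(-2) + 7·1 = 31.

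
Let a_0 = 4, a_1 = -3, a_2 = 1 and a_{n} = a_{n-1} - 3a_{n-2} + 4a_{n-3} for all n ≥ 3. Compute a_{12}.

The ordinary generating function has denominator 1 - z + 3z^2 - 4z^3.
Iterating the recurrence: a_0,…,a_{12} = 4, -3, 1, 26, 11, -63, 8, 241, -35, -726, 343, 2381, -1552.

-1552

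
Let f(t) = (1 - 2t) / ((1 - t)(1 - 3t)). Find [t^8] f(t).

Partial fractions give a closed form: a_n = (1/2)·1^n + (1/2)·3^n.
At n = 8: a_8 = 3281.

3281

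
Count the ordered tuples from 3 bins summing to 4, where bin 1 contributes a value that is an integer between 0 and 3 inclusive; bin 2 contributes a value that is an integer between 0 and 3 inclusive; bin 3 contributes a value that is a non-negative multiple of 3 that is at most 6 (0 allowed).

5

The generating function for the choices is (1 + z + z² + z³)·(1 + z + z² + z³)·(1 + z³ + z⁶); the count is [z⁴].
(1 + z + z² + z³) has coefficients 1,1,1,1 for degrees 0…3.
(1 + z + z² + z³) has coefficients 1,1,1,1,0 for degrees 0…4.
Finally multiplying by (1 + z³ + z⁶), the product of all factors after the first has coefficients 1,1,1,2,1 for degrees 0…4.
[z⁴] = 1·1 + 1·2 + 1·1 + 1·1 = 5.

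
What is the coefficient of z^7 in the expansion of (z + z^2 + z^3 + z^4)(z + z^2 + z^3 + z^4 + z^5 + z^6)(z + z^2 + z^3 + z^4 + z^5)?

(z + z^2 + z^3 + z^4) has coefficients 0,1,1,1,1 for degrees 0…4.
(z + z^2 + z^3 + z^4 + z^5 + z^6) has coefficients 0,1,1,1,1,1,1,0 for degrees 0…7.
Finally multiplying by (z + z^2 + z^3 + z^4 + z^5), the product of all factors after the first has coefficients 0,0,1,2,3,4,5,5 for degrees 0…7.
[z^7] = 1·5 + 1·4 + 1·3 + 1·2 = 14.

14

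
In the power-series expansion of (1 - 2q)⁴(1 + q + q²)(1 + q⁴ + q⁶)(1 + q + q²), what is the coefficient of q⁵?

-30

(1 - 2q)⁴ has coefficients 1,-8,24,-32,16 for degrees 0…4.
(1 + q + q²) has coefficients 1,1,1,0,0,0 for degrees 0…5.
Multiplying by (1 + q⁴ + q⁶) gives running coefficients 1,1,1,0,1,1 for degrees 0…5.
Finally multiplying by (1 + q + q²), the product of all factors after the first has coefficients 1,2,3,2,2,2 for degrees 0…5.
[q⁵] = 1·2 − 8·2 + 24·2 − 32·3 + 16·2 = -30.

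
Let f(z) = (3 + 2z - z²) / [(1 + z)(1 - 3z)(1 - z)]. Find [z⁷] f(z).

Partial fractions give a closed form: a_n = (4)·3^n + (-1)·1^n.
At n = 7: a_7 = 8747.

8747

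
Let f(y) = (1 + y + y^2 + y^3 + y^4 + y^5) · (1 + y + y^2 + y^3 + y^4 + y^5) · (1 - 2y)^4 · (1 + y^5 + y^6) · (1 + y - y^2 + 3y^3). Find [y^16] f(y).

4

(1 + y + y^2 + y^3 + y^4 + y^5) has coefficients 1,1,1,1,1,1 for degrees 0…5.
(1 + y + y^2 + y^3 + y^4 + y^5) has coefficients 1,1,1,1,1,1,0,0,0,0,0,0,0,0,0,0,0 for degrees 0…16.
Multiplying by (1 - 2y)^4 gives running coefficients 1,-7,17,-15,1,1,0,8,-16,16,0,0,0,0,0,0,0 for degrees 0…16.
Multiplying by (1 + y^5 + y^6) gives running coefficients 1,-7,17,-15,1,2,-6,18,-14,2,2,1,8,-8,0,16,0 for degrees 0…16.
Finally multiplying by (1 + y - y^2 + 3y^3), the product of all factors after the first has coefficients 1,-6,9,12,-52,69,-50,13,16,-48,72,-41,13,5,-13,48,-8 for degrees 0…16.
[y^16] = 1·(-8) + 1·48 + 1·(-13) + 1·5 + 1·13 + 1·(-41) = 4.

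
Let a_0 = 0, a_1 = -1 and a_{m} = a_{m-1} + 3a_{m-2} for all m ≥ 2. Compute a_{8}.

The ordinary generating function has denominator 1 - t - 3t^2.
Iterating the recurrence: a_0,…,a_{8} = 0, -1, -1, -4, -7, -19, -40, -97, -217.

-217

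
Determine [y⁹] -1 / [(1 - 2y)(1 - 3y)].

Partial fractions give a closed form: a_n = (2)·2^n + (-3)·3^n.
At n = 9: a_9 = -58025.

-58025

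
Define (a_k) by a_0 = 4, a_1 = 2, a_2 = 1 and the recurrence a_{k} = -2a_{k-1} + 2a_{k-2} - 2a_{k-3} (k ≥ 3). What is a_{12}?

61312

The ordinary generating function has denominator 1 + 2q - 2q^2 + 2q^3.
Iterating the recurrence: a_0,…,a_{12} = 4, 2, 1, -6, 10, -34, 100, -288, 844, -2464, 7192, -21000, 61312.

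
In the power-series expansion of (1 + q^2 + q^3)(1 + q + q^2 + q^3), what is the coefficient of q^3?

3

(1 + q^2 + q^3) has coefficients 1,0,1,1 for degrees 0…3.
(1 + q + q^2 + q^3) has coefficients 1,1,1,1 for degrees 0…3.
[q^3] = 1·1 + 1·1 + 1·1 = 3.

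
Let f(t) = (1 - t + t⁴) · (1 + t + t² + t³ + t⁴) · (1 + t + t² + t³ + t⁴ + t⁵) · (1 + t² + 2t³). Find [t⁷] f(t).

(1 - t + t⁴) has coefficients 1,-1,0,0,1 for degrees 0…4.
(1 + t + t² + t³ + t⁴) has coefficients 1,1,1,1,1,0,0,0 for degrees 0…7.
Multiplying by (1 + t + t² + t³ + t⁴ + t⁵) gives running coefficients 1,2,3,4,5,5,4,3 for degrees 0…7.
Finally multiplying by (1 + t² + 2t³), the product of all factors after the first has coefficients 1,2,4,8,12,15,17,18 for degrees 0…7.
[t⁷] = 1·18 − 1·17 + 1·8 = 9.

9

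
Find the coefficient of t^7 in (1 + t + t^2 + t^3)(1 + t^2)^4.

(1 + t + t^2 + t^3) has coefficients 1,1,1,1 for degrees 0…3.
(1 + t^2)^4 has coefficients 1,0,4,0,6,0,4,0 for degrees 0…7.
[t^7] = 1·0 + 1·4 + 1·0 + 1·6 = 10.

10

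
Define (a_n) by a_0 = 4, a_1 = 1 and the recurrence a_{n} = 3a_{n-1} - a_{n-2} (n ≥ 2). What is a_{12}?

The ordinary generating function has denominator 1 - 3y + y^2.
Iterating the recurrence: a_0,…,a_{12} = 4, 1, -1, -4, -11, -29, -76, -199, -521, -1364, -3571, -9349, -24476.

-24476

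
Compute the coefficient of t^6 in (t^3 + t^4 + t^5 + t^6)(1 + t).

2

(t^3 + t^4 + t^5 + t^6) has coefficients 0,0,0,1,1,1,1 for degrees 0…6.
(1 + t) has coefficients 1,1,0,0,0,0,0 for degrees 0…6.
[t^6] = 1·0 + 1·0 + 1·1 + 1·1 = 2.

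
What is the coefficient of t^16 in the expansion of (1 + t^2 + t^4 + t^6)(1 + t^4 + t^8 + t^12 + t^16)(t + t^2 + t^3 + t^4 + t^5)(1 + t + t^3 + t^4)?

(1 + t^2 + t^4 + t^6) has coefficients 1,0,1,0,1,0,1 for degrees 0…6.
(1 + t^4 + t^8 + t^12 + t^16) has coefficients 1,0,0,0,1,0,0,0,1,0,0,0,1,0,0,0,1 for degrees 0…16.
Multiplying by (t + t^2 + t^3 + t^4 + t^5) gives running coefficients 0,1,1,1,1,2,1,1,1,2,1,1,1,2,1,1,1 for degrees 0…16.
Finally multiplying by (1 + t + t^3 + t^4), the product of all factors after the first has coefficients 0,1,2,2,3,5,5,4,5,6,5,4,5,6,5,4,5 for degrees 0…16.
[t^16] = 1·5 + 1·5 + 1·5 + 1·5 = 20.

20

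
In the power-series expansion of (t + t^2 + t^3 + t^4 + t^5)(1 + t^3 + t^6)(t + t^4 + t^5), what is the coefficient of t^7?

3

(t + t^2 + t^3 + t^4 + t^5) has coefficients 0,1,1,1,1,1 for degrees 0…5.
(1 + t^3 + t^6) has coefficients 1,0,0,1,0,0,1,0 for degrees 0…7.
Finally multiplying by (t + t^4 + t^5), the product of all factors after the first has coefficients 0,1,0,0,2,1,0,2 for degrees 0…7.
[t^7] = 1·0 + 1·1 + 1·2 + 1·0 + 1·0 = 3.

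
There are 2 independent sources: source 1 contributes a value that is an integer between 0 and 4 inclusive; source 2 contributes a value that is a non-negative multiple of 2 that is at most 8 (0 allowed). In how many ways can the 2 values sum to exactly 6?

The generating function for the choices is (1 + x + x^2 + x^3 + x^4)·(1 + x^2 + x^4 + x^6 + x^8); the count is [x^6].
(1 + x + x^2 + x^3 + x^4) has coefficients 1,1,1,1,1 for degrees 0…4.
(1 + x^2 + x^4 + x^6 + x^8) has coefficients 1,0,1,0,1,0,1 for degrees 0…6.
[x^6] = 1·1 + 1·0 + 1·1 + 1·0 + 1·1 = 3.

3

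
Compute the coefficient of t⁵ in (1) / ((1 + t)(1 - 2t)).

The denominator gives the recurrence a_n = a_(n−1) + 2a_(n−2) for n ≥ 2; the numerator fixes a_0 = 1, a_1 = 1.
Iterating: 1, 1, 3, 5, 11, 21, so a_5 = 21.

21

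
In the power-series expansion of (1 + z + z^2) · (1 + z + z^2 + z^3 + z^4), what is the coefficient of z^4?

3

(1 + z + z^2) has coefficients 1,1,1 for degrees 0…2.
(1 + z + z^2 + z^3 + z^4) has coefficients 1,1,1,1,1 for degrees 0…4.
[z^4] = 1·1 + 1·1 + 1·1 = 3.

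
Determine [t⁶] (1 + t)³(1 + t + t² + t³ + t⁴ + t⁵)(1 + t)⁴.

126

(1 + t)³ has coefficients 1,3,3,1 for degrees 0…3.
(1 + t + t² + t³ + t⁴ + t⁵) has coefficients 1,1,1,1,1,1,0 for degrees 0…6.
Finally multiplying by (1 + t)⁴, the product of all factors after the first has coefficients 1,5,11,15,16,16,15 for degrees 0…6.
[t⁶] = 1·15 + 3·16 + 3·16 + 1·15 = 126.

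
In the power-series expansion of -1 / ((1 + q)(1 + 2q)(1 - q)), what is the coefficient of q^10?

The denominator gives the recurrence a_n = −2a_(n−1) + a_(n−2) + 2a_(n−3) for n ≥ 3; the numerator fixes a_0 = -1, a_1 = 2, a_2 = -5.
Iterating: -1, 2, -5, 10, -21, 42, -85, 170, -341, 682, -1365, so a_10 = -1365.

-1365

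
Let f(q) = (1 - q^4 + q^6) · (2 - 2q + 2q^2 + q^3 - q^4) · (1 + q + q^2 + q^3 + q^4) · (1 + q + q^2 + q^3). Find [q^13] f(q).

3

(1 - q^4 + q^6) has coefficients 1,0,0,0,-1,0,1 for degrees 0…6.
(2 - 2q + 2q^2 + q^3 - q^4) has coefficients 2,-2,2,1,-1,0,0,0,0,0,0,0,0,0 for degrees 0…13.
Multiplying by (1 + q + q^2 + q^3 + q^4) gives running coefficients 2,0,2,3,2,0,2,0,-1,0,0,0,0,0 for degrees 0…13.
Finally multiplying by (1 + q + q^2 + q^3), the product of all factors after the first has coefficients 2,2,4,7,7,7,7,4,1,1,-1,-1,0,0 for degrees 0…13.
[q^13] = 1·0 − 1·1 + 1·4 = 3.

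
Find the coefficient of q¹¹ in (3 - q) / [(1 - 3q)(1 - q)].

708587

The denominator gives the recurrence a_n = 4a_(n−1) − 3a_(n−2) for n ≥ 2; the numerator fixes a_0 = 3, a_1 = 11.
Iterating: 3, 11, 35, 107, 323, 971, 2915, 8747, 26243, 78731, 236195, 708587, so a_11 = 708587.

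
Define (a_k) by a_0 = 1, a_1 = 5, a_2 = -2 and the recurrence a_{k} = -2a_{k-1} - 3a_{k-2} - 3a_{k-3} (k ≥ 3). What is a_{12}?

The ordinary generating function has denominator 1 + 2t + 3t^2 + 3t^3.
Iterating the recurrence: a_0,…,a_{12} = 1, 5, -2, -14, 19, 10, -35, -17, 109, -62, -152, 163, 316.

316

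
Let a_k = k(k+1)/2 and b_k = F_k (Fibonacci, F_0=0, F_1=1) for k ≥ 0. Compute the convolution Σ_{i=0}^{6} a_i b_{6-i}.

This is [x^6] in the product of the two ordinary generating functions.
Σ = 0·8 + 1·5 + 3·3 + 6·2 + 10·1 + 15·1 + 21·0 = 51.

51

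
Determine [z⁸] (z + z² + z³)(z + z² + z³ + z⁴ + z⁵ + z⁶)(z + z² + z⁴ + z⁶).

10

(z + z² + z³) has coefficients 0,1,1,1 for degrees 0…3.
(z + z² + z³ + z⁴ + z⁵ + z⁶) has coefficients 0,1,1,1,1,1,1,0,0 for degrees 0…8.
Finally multiplying by (z + z² + z⁴ + z⁶), the product of all factors after the first has coefficients 0,0,1,2,2,3,3,4,3 for degrees 0…8.
[z⁸] = 1·4 + 1·3 + 1·3 = 10.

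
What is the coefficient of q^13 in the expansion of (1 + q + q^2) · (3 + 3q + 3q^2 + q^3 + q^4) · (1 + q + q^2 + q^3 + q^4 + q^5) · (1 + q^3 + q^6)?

27

(1 + q + q^2) has coefficients 1,1,1 for degrees 0…2.
(3 + 3q + 3q^2 + q^3 + q^4) has coefficients 3,3,3,1,1,0,0,0,0,0,0,0,0,0 for degrees 0…13.
Multiplying by (1 + q + q^2 + q^3 + q^4 + q^5) gives running coefficients 3,6,9,10,11,11,8,5,2,1,0,0,0,0 for degrees 0…13.
Finally multiplying by (1 + q^3 + q^6), the product of all factors after the first has coefficients 3,6,9,13,17,20,21,22,22,19,16,13,9,5 for degrees 0…13.
[q^13] = 1·5 + 1·9 + 1·13 = 27.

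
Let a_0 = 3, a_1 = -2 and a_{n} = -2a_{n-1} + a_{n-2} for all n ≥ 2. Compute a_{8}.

1323

The ordinary generating function has denominator 1 + 2y - y^2.
Iterating the recurrence: a_0,…,a_{8} = 3, -2, 7, -16, 39, -94, 227, -548, 1323.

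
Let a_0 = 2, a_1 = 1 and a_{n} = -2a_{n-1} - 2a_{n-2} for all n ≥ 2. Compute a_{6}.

The ordinary generating function has denominator 1 + 2q + 2q^2.
Iterating the recurrence: a_0,…,a_{6} = 2, 1, -6, 10, -8, -4, 24.

24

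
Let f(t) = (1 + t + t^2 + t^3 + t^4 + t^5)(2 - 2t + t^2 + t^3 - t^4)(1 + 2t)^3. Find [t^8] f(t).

2

(1 + t + t^2 + t^3 + t^4 + t^5) has coefficients 1,1,1,1,1,1 for degrees 0…5.
(2 - 2t + t^2 + t^3 - t^4) has coefficients 2,-2,1,1,-1,0,0,0,0 for degrees 0…8.
Finally multiplying by (1 + 2t)^3, the product of all factors after the first has coefficients 2,10,13,-1,1,14,-4,-8,0 for degrees 0…8.
[t^8] = 1·0 + 1·(-8) + 1·(-4) + 1·14 + 1·1 + 1·(-1) = 2.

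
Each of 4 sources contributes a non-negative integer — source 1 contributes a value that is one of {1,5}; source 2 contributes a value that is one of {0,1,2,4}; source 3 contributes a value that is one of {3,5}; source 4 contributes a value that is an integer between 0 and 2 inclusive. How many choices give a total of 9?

The generating function for the choices is (q + q^5)·(1 + q + q^2 + q^4)·(q^3 + q^5)·(1 + q + q^2); the count is [q^9].
(q + q^5) has coefficients 0,1,0,0,0,1 for degrees 0…5.
(1 + q + q^2 + q^4) has coefficients 1,1,1,0,1,0,0,0,0,0 for degrees 0…9.
Multiplying by (q^3 + q^5) gives running coefficients 0,0,0,1,1,2,1,2,0,1 for degrees 0…9.
Finally multiplying by (1 + q + q^2), the product of all factors after the first has coefficients 0,0,0,1,2,4,4,5,3,3 for degrees 0…9.
[q^9] = 1·3 + 1·2 = 5.

5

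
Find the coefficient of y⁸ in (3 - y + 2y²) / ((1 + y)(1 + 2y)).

2042

The denominator gives the recurrence a_n = −3a_(n−1) − 2a_(n−2) for n ≥ 3; the numerator fixes a_0 = 3, a_1 = -10, a_2 = 26.
Iterating: 3, -10, 26, -58, 122, -250, 506, -1018, 2042, so a_8 = 2042.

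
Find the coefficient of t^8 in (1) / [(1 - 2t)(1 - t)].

Partial fractions give a closed form: a_n = (2)·2^n + (-1)·1^n.
At n = 8: a_8 = 511.

511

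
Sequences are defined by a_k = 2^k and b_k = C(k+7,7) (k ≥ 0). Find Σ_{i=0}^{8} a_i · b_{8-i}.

This is [x^8] in the product of the two ordinary generating functions.
Σ = 1·6435 + 2·3432 + 4·1716 + 8·792 + 16·330 + 32·120 + 64·36 + 128·8 + 256·1 = 39203.

39203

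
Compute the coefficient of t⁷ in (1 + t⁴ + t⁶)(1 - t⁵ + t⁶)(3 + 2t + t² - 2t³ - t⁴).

(1 + t⁴ + t⁶) has coefficients 1,0,0,0,1,0,1 for degrees 0…6.
(1 - t⁵ + t⁶) has coefficients 1,0,0,0,0,-1,1,0 for degrees 0…7.
Finally multiplying by (3 + 2t + t² - 2t³ - t⁴), the product of all factors after the first has coefficients 3,2,1,-2,-1,-3,1,1 for degrees 0…7.
[t⁷] = 1·1 + 1·(-2) + 1·2 = 1.

1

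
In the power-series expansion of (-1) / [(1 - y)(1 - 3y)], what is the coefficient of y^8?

-9841

The denominator gives the recurrence a_n = 4a_(n−1) − 3a_(n−2) for n ≥ 3; the numerator fixes a_0 = -1, a_1 = -4, a_2 = -13.
Iterating: -1, -4, -13, -40, -121, -364, -1093, -3280, -9841, so a_8 = -9841.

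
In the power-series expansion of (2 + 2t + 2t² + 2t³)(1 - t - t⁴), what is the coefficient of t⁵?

(2 + 2t + 2t² + 2t³) has coefficients 2,2,2,2 for degrees 0…3.
(1 - t - t⁴) has coefficients 1,-1,0,0,-1,0 for degrees 0…5.
[t⁵] = 2·0 + 2·(-1) + 2·0 + 2·0 = -2.

-2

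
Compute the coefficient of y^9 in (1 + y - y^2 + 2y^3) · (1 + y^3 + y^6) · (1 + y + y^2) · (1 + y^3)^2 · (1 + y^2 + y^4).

(1 + y - y^2 + 2y^3) has coefficients 1,1,-1,2 for degrees 0…3.
(1 + y^3 + y^6) has coefficients 1,0,0,1,0,0,1,0,0,0 for degrees 0…9.
Multiplying by (1 + y + y^2) gives running coefficients 1,1,1,1,1,1,1,1,1,0 for degrees 0…9.
Multiplying by (1 + y^3)^2 gives running coefficients 1,1,1,3,3,3,4,4,4,3 for degrees 0…9.
Finally multiplying by (1 + y^2 + y^4), the product of all factors after the first has coefficients 1,1,2,4,5,7,8,10,11,10 for degrees 0…9.
[y^9] = 1·10 + 1·11 − 1·10 + 2·8 = 27.

27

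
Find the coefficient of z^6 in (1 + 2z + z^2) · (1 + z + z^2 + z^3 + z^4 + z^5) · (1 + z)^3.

(1 + 2z + z^2) has coefficients 1,2,1 for degrees 0…2.
(1 + z + z^2 + z^3 + z^4 + z^5) has coefficients 1,1,1,1,1,1,0 for degrees 0…6.
Finally multiplying by (1 + z)^3, the product of all factors after the first has coefficients 1,4,7,8,8,8,7 for degrees 0…6.
[z^6] = 1·7 + 2·8 + 1·8 = 31.

31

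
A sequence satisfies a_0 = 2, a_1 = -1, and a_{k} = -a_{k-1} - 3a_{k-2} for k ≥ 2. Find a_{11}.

-67

The ordinary generating function has denominator 1 + z + 3z^2.
Iterating the recurrence: a_0,…,a_{11} = 2, -1, -5, 8, 7, -31, 10, 83, -113, -136, 475, -67.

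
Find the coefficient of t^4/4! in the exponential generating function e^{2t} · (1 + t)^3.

304

The EGF product rule gives c_4 = Σ_{k_1+k_2=4} C(4; k_1,k_2) · ∏ g_i(k_i), where e^{2t} gives (2)^k; (1+t)^3 gives the falling factorial (3)_k.
g_1(k) for k = 0…4: 1, 2, 4, 8, 16.
g_2(k) for k = 0…4: 1, 3, 6, 6, 0.
c_4 = Σ_k C(4,k)·g_1(k)·g_2(4−k) = 4·2·6 + 6·4·6 + 4·8·3 + 1·16·1 = 48 + 144 + 96 + 16 = 304.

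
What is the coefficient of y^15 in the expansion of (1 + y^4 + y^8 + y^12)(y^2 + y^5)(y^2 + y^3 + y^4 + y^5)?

(1 + y^4 + y^8 + y^12) has coefficients 1,0,0,0,1,0,0,0,1,0,0,0,1 for degrees 0…12.
(y^2 + y^5) has coefficients 0,0,1,0,0,1,0,0,0,0,0,0,0,0,0,0 for degrees 0…15.
Finally multiplying by (y^2 + y^3 + y^4 + y^5), the product of all factors after the first has coefficients 0,0,0,0,1,1,1,2,1,1,1,0,0,0,0,0 for degrees 0…15.
[y^15] = 1·0 + 1·0 + 1·2 + 1·0 = 2.

2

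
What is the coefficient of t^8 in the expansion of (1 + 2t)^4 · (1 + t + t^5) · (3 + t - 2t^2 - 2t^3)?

(1 + 2t)^4 has coefficients 1,8,24,32,16 for degrees 0…4.
(1 + t + t^5) has coefficients 1,1,0,0,0,1,0,0,0 for degrees 0…8.
Finally multiplying by (3 + t - 2t^2 - 2t^3), the product of all factors after the first has coefficients 3,4,-1,-4,-2,3,1,-2,-2 for degrees 0…8.
[t^8] = 1·(-2) + 8·(-2) + 24·1 + 32·3 + 16·(-2) = 70.

70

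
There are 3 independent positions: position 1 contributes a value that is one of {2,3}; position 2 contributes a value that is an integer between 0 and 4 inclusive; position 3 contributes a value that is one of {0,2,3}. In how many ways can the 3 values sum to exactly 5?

The generating function for the choices is (q^2 + q^3)·(1 + q + q^2 + q^3 + q^4)·(1 + q^2 + q^3); the count is [q^5].
(q^2 + q^3) has coefficients 0,0,1,1 for degrees 0…3.
(1 + q + q^2 + q^3 + q^4) has coefficients 1,1,1,1,1,0 for degrees 0…5.
Finally multiplying by (1 + q^2 + q^3), the product of all factors after the first has coefficients 1,1,2,3,3,2 for degrees 0…5.
[q^5] = 1·3 + 1·2 = 5.

5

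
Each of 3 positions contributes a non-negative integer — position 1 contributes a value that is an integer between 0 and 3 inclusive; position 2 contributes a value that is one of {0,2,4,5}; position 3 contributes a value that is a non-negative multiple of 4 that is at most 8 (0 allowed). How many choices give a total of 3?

2

The generating function for the choices is (1 + z + z² + z³)·(1 + z² + z⁴ + z⁵)·(1 + z⁴ + z⁸); the count is [z³].
(1 + z + z² + z³) has coefficients 1,1,1,1 for degrees 0…3.
(1 + z² + z⁴ + z⁵) has coefficients 1,0,1,0 for degrees 0…3.
Finally multiplying by (1 + z⁴ + z⁸), the product of all factors after the first has coefficients 1,0,1,0 for degrees 0…3.
[z³] = 1·0 + 1·1 + 1·0 + 1·1 = 2.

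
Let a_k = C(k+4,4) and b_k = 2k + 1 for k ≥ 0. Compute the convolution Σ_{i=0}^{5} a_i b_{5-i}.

This is [x^5] in the product of the two ordinary generating functions.
Σ = 1·11 + 5·9 + 15·7 + 35·5 + 70·3 + 126·1 = 672.

672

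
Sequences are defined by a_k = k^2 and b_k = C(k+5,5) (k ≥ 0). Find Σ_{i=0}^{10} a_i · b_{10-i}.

37180

Write out a_i and b_{10-i} for i = 0,…,10 and sum the products.
Σ = 0·3003 + 1·2002 + 4·1287 + 9·792 + 16·462 + 25·252 + 36·126 + 49·56 + 64·21 + 81·6 + 100·1 = 37180.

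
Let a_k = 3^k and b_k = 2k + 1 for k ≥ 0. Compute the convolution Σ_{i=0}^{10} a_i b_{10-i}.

177135

This is [x^10] in the product of the two ordinary generating functions.
Σ = 1·21 + 3·19 + 9·17 + 27·15 + 81·13 + 243·11 + 729·9 + 2187·7 + 6561·5 + 19683·3 + 59049·1 = 177135.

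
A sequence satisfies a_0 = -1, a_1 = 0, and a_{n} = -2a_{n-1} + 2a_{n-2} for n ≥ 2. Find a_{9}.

The ordinary generating function has denominator 1 + 2z - 2z^2.
Iterating the recurrence: a_0,…,a_{9} = -1, 0, -2, 4, -12, 32, -88, 240, -656, 1792.

1792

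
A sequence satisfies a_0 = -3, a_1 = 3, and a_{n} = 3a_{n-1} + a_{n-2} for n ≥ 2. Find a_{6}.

The ordinary generating function has denominator 1 - 3t - t^2.
Iterating the recurrence: a_0,…,a_{6} = -3, 3, 6, 21, 69, 228, 753.

753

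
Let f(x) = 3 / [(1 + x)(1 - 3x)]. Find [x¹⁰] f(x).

132861

Partial fractions give a closed form: a_n = (3/4)·(-1)^n + (9/4)·3^n.
At n = 10: a_10 = 132861.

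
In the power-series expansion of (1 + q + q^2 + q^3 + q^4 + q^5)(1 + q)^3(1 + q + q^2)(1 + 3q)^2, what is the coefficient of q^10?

139

(1 + q + q^2 + q^3 + q^4 + q^5) has coefficients 1,1,1,1,1,1 for degrees 0…5.
(1 + q)^3 has coefficients 1,3,3,1,0,0,0,0,0,0,0 for degrees 0…10.
Multiplying by (1 + q + q^2) gives running coefficients 1,4,7,7,4,1,0,0,0,0,0 for degrees 0…10.
Finally multiplying by (1 + 3q)^2, the product of all factors after the first has coefficients 1,10,40,85,109,88,42,9,0,0,0 for degrees 0…10.
[q^10] = 1·0 + 1·0 + 1·0 + 1·9 + 1·42 + 1·88 = 139.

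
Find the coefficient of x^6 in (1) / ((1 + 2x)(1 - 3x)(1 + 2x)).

The denominator gives the recurrence a_n = −a_(n−1) + 8a_(n−2) + 12a_(n−3) for n ≥ 3; the numerator fixes a_0 = 1, a_1 = -1, a_2 = 9.
Iterating: 1, -1, 9, -5, 65, 3, 457, so a_6 = 457.

457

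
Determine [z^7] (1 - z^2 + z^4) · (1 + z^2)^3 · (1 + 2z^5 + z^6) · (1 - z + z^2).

4

(1 - z^2 + z^4) has coefficients 1,0,-1,0,1 for degrees 0…4.
(1 + z^2)^3 has coefficients 1,0,3,0,3,0,1,0 for degrees 0…7.
Multiplying by (1 + 2z^5 + z^6) gives running coefficients 1,0,3,0,3,2,2,6 for degrees 0…7.
Finally multiplying by (1 - z + z^2), the product of all factors after the first has coefficients 1,-1,4,-3,6,-1,3,6 for degrees 0…7.
[z^7] = 1·6 − 1·(-1) + 1·(-3) = 4.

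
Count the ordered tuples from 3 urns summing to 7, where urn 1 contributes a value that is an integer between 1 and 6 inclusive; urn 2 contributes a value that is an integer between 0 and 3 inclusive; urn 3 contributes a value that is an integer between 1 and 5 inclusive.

The generating function for the choices is (z + z² + z³ + z⁴ + z⁵ + z⁶)·(1 + z + z² + z³)·(z + z² + z³ + z⁴ + z⁵); the count is [z⁷].
(z + z² + z³ + z⁴ + z⁵ + z⁶) has coefficients 0,1,1,1,1,1,1 for degrees 0…6.
(1 + z + z² + z³) has coefficients 1,1,1,1,0,0,0,0 for degrees 0…7.
Finally multiplying by (z + z² + z³ + z⁴ + z⁵), the product of all factors after the first has coefficients 0,1,2,3,4,4,3,2 for degrees 0…7.
[z⁷] = 1·3 + 1·4 + 1·4 + 1·3 + 1·2 + 1·1 = 17.

17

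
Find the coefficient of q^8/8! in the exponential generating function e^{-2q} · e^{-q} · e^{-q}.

65536

The EGF product rule gives c_8 = Σ_{k_1+k_2+k_3=8} C(8; k_1,k_2,k_3) · ∏ g_i(k_i), where e^{-2q} gives (-2)^k; e^{-q} gives (-1)^k; e^{-q} gives (-1)^k.
g_1(k) for k = 0…8: 1, -2, 4, -8, 16, -32, 64, -128, 256.
g_2(k) for k = 0…8: 1, -1, 1, -1, 1, -1, 1, -1, 1.
g_3(k) for k = 0…8: 1, -1, 1, -1, 1, -1, 1, -1, 1.
First combine the last two factors: h(k) = Σ_j C(k,j)·g_2(j)·g_3(k−j) for k = 0…8: 1, -2, 4, -8, 16, -32, 64, -128, 256.
c_8 = Σ_k C(8,k)·g_1(k)·h(8−k) = 1·1·256 + 8·(-2)·(-128) + 28·4·64 + 56·(-8)·(-32) + 70·16·16 + 56·(-32)·(-8) + 28·64·4 + 8·(-128)·(-2) + 1·256·1 = 256 + 2048 + 7168 + 14336 + 17920 + 14336 + 7168 + 2048 + 256 = 65536.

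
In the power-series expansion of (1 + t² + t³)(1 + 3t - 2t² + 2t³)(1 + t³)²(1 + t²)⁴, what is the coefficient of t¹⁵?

45

(1 + t² + t³) has coefficients 1,0,1,1 for degrees 0…3.
(1 + 3t - 2t² + 2t³) has coefficients 1,3,-2,2,0,0,0,0,0,0,0,0,0,0,0,0 for degrees 0…15.
Multiplying by (1 + t³)² gives running coefficients 1,3,-2,4,6,-4,5,3,-2,2,0,0,0,0,0,0 for degrees 0…15.
Finally multiplying by (1 + t²)⁴, the product of all factors after the first has coefficients 1,3,2,16,4,30,21,23,47,9,44,14,14,20,-3,11 for degrees 0…15.
[t¹⁵] = 1·11 + 1·20 + 1·14 = 45.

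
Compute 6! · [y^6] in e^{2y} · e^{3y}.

15625

The EGF product rule gives c_6 = Σ_{k_1+k_2=6} C(6; k_1,k_2) · ∏ g_i(k_i), where e^{2y} gives (2)^k; e^{3y} gives (3)^k.
g_1(k) for k = 0…6: 1, 2, 4, 8, 16, 32, 64.
g_2(k) for k = 0…6: 1, 3, 9, 27, 81, 243, 729.
c_6 = Σ_k C(6,k)·g_1(k)·g_2(6−k) = 1·1·729 + 6·2·243 + 15·4·81 + 20·8·27 + 15·16·9 + 6·32·3 + 1·64·1 = 729 + 2916 + 4860 + 4320 + 2160 + 576 + 64 = 15625.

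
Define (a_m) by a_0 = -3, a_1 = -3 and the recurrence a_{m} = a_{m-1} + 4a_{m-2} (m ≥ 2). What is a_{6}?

-543

The ordinary generating function has denominator 1 - x - 4x^2.
Iterating the recurrence: a_0,…,a_{6} = -3, -3, -15, -27, -87, -195, -543.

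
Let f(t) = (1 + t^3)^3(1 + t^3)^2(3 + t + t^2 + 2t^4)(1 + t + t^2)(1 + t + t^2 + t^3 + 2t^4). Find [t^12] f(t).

375

(1 + t^3)^3 has coefficients 1,0,0,3,0,0,3,0,0,1 for degrees 0…9.
(1 + t^3)^2 has coefficients 1,0,0,2,0,0,1,0,0,0,0,0,0 for degrees 0…12.
Multiplying by (3 + t + t^2 + 2t^4) gives running coefficients 3,1,1,6,4,2,3,5,1,0,2,0,0 for degrees 0…12.
Multiplying by (1 + t + t^2) gives running coefficients 3,4,5,8,11,12,9,10,9,6,3,2,2 for degrees 0…12.
Finally multiplying by (1 + t + t^2 + t^3 + 2t^4), the product of all factors after the first has coefficients 3,7,12,20,34,44,50,58,62,58,46,40,31 for degrees 0…12.
[t^12] = 1·31 + 3·58 + 3·50 + 1·20 = 375.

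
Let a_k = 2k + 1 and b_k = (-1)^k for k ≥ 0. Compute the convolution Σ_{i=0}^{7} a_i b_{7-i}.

The convolution is the t^7 coefficient of A(t)B(t).
Σ = 1·(-1) + 3·1 + 5·(-1) + 7·1 + 9·(-1) + 11·1 + 13·(-1) + 15·1 = 8.

8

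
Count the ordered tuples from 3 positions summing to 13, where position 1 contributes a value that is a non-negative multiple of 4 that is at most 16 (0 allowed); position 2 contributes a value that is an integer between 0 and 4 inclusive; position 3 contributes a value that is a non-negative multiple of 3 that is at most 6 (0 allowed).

3

The generating function for the choices is (1 + t⁴ + t⁸ + t¹² + t¹⁶)·(1 + t + t² + t³ + t⁴)·(1 + t³ + t⁶); the count is [t¹³].
(1 + t⁴ + t⁸ + t¹² + t¹⁶) has coefficients 1,0,0,0,1,0,0,0,1,0,0,0,1,0 for degrees 0…13.
(1 + t + t² + t³ + t⁴) has coefficients 1,1,1,1,1,0,0,0,0,0,0,0,0,0 for degrees 0…13.
Finally multiplying by (1 + t³ + t⁶), the product of all factors after the first has coefficients 1,1,1,2,2,1,2,2,1,1,1,0,0,0 for degrees 0…13.
[t¹³] = 1·0 + 1·1 + 1·1 + 1·1 = 3.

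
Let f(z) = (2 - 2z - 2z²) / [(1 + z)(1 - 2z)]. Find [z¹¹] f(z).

The denominator gives the recurrence a_n = a_(n−1) + 2a_(n−2) for n ≥ 3; the numerator fixes a_0 = 2, a_1 = 0, a_2 = 2.
Iterating: 2, 0, 2, 2, 6, 10, 22, 42, 86, 170, 342, 682, so a_11 = 682.

682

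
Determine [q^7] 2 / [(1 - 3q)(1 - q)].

Partial fractions give a closed form: a_n = (3)·3^n + (-1)·1^n.
At n = 7: a_7 = 6560.

6560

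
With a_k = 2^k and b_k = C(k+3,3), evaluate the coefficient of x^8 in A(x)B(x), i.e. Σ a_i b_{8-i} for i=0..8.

3797

Write out a_i and b_{8-i} for i = 0,…,8 and sum the products.
Σ = 1·165 + 2·120 + 4·84 + 8·56 + 16·35 + 32·20 + 64·10 + 128·4 + 256·1 = 3797.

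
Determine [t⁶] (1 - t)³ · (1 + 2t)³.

-8

(1 - t)³ has coefficients 1,-3,3,-1 for degrees 0…3.
(1 + 2t)³ has coefficients 1,6,12,8,0,0,0 for degrees 0…6.
[t⁶] = 1·0 − 3·0 + 3·0 − 1·8 = -8.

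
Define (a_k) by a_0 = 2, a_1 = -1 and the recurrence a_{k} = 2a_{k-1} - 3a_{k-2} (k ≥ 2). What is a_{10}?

-416

The ordinary generating function has denominator 1 - 2q + 3q^2.
Iterating the recurrence: a_0,…,a_{10} = 2, -1, -8, -13, -2, 35, 76, 47, -134, -409, -416.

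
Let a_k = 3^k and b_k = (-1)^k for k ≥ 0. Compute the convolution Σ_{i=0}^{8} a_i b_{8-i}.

The convolution is the t^8 coefficient of A(t)B(t).
Σ = 1·1 + 3·(-1) + 9·1 + 27·(-1) + 81·1 + 243·(-1) + 729·1 + 2187·(-1) + 6561·1 = 4921.

4921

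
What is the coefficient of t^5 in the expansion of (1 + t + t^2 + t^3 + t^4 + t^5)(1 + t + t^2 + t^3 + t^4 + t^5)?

6

(1 + t + t^2 + t^3 + t^4 + t^5) has coefficients 1,1,1,1,1,1 for degrees 0…5.
(1 + t + t^2 + t^3 + t^4 + t^5) has coefficients 1,1,1,1,1,1 for degrees 0…5.
[t^5] = 1·1 + 1·1 + 1·1 + 1·1 + 1·1 + 1·1 = 6.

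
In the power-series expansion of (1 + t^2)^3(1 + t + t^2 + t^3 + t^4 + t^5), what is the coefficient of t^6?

(1 + t^2)^3 has coefficients 1,0,3,0,3,0,1 for degrees 0…6.
(1 + t + t^2 + t^3 + t^4 + t^5) has coefficients 1,1,1,1,1,1,0 for degrees 0…6.
[t^6] = 1·0 + 3·1 + 3·1 + 1·1 = 7.

7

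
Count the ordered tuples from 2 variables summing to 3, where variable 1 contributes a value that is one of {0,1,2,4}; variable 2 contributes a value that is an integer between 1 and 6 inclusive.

3

The generating function for the choices is (1 + x + x² + x⁴)·(x + x² + x³ + x⁴ + x⁵ + x⁶); the count is [x³].
(1 + x + x² + x⁴) has coefficients 1,1,1,0 for degrees 0…3.
(x + x² + x³ + x⁴ + x⁵ + x⁶) has coefficients 0,1,1,1 for degrees 0…3.
[x³] = 1·1 + 1·1 + 1·1 = 3.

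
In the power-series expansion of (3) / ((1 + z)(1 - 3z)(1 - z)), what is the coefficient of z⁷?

Partial fractions give a closed form: a_n = (3/8)·(-1)^n + (27/8)·3^n + (-3/4)·1^n.
At n = 7: a_7 = 7380.

7380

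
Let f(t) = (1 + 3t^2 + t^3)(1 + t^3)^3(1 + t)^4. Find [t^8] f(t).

(1 + 3t^2 + t^3) has coefficients 1,0,3,1 for degrees 0…3.
(1 + t^3)^3 has coefficients 1,0,0,3,0,0,3,0,0 for degrees 0…8.
Finally multiplying by (1 + t)^4, the product of all factors after the first has coefficients 1,4,6,7,13,18,15,15,18 for degrees 0…8.
[t^8] = 1·18 + 3·15 + 1·18 = 81.

81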